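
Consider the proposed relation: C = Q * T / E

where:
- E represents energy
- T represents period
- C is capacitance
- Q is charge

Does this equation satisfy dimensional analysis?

No

E (energy) has dimensions [L^2 M T^-2].
T (period) has dimensions [T].
C (capacitance) has dimensions [I^2 L^-2 M^-1 T^4].
Q (charge) has dimensions [I T].

Left side: [I^2 L^-2 M^-1 T^4]
Right side: [I L^-2 M^-1 T^4]

The two sides have different dimensions, so the equation is NOT dimensionally consistent.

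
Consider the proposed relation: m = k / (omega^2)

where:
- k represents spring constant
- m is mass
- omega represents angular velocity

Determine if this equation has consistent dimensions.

Yes

k (spring constant) has dimensions [M T^-2].
m (mass) has dimensions [M].
omega (angular velocity) has dimensions [T^-1].

Left side: [M]
Right side: [M]

Both sides have the same dimensions, so the equation is dimensionally consistent.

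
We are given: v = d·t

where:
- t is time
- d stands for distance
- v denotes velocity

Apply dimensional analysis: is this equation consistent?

No

t (time) has dimensions [T].
d (distance) has dimensions [L].
v (velocity) has dimensions [L T^-1].

Left side: [L T^-1]
Right side: [L T]

The two sides have different dimensions, so the equation is NOT dimensionally consistent.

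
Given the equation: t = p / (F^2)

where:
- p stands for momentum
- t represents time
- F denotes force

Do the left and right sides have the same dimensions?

No

p (momentum) has dimensions [L M T^-1].
t (time) has dimensions [T].
F (force) has dimensions [L M T^-2].

Left side: [T]
Right side: [L^-1 M^-1 T^3]

The two sides have different dimensions, so the equation is NOT dimensionally consistent.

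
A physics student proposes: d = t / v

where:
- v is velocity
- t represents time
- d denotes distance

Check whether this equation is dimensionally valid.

No

v (velocity) has dimensions [L T^-1].
t (time) has dimensions [T].
d (distance) has dimensions [L].

Left side: [L]
Right side: [L^-1 T^2]

The two sides have different dimensions, so the equation is NOT dimensionally consistent.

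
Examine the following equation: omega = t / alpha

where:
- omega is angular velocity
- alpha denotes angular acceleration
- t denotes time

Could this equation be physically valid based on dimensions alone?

No

omega (angular velocity) has dimensions [T^-1].
alpha (angular acceleration) has dimensions [T^-2].
t (time) has dimensions [T].

Left side: [T^-1]
Right side: [T^3]

The two sides have different dimensions, so the equation is NOT dimensionally consistent.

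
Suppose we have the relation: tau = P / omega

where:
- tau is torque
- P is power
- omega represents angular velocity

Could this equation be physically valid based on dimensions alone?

Yes

tau (torque) has dimensions [L^2 M T^-2].
P (power) has dimensions [L^2 M T^-3].
omega (angular velocity) has dimensions [T^-1].

Left side: [L^2 M T^-2]
Right side: [L^2 M T^-2]

Both sides have the same dimensions, so the equation is dimensionally consistent.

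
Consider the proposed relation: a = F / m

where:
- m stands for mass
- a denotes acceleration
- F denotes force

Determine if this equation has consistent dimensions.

Yes

m (mass) has dimensions [M].
a (acceleration) has dimensions [L T^-2].
F (force) has dimensions [L M T^-2].

Left side: [L T^-2]
Right side: [L T^-2]

Both sides have the same dimensions, so the equation is dimensionally consistent.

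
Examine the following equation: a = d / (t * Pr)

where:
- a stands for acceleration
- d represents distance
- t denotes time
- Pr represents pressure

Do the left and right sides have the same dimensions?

No

a (acceleration) has dimensions [L T^-2].
d (distance) has dimensions [L].
t (time) has dimensions [T].
Pr (pressure) has dimensions [L^-1 M T^-2].

Left side: [L T^-2]
Right side: [L^2 M^-1 T]

The two sides have different dimensions, so the equation is NOT dimensionally consistent.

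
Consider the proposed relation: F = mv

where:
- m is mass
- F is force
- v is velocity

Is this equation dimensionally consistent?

No

m (mass) has dimensions [M].
F (force) has dimensions [L M T^-2].
v (velocity) has dimensions [L T^-1].

Left side: [L M T^-2]
Right side: [L M T^-1]

The two sides have different dimensions, so the equation is NOT dimensionally consistent.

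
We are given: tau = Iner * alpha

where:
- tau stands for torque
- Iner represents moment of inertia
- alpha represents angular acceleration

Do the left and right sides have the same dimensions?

Yes

tau (torque) has dimensions [L^2 M T^-2].
Iner (moment of inertia) has dimensions [L^2 M].
alpha (angular acceleration) has dimensions [T^-2].

Left side: [L^2 M T^-2]
Right side: [L^2 M T^-2]

Both sides have the same dimensions, so the equation is dimensionally consistent.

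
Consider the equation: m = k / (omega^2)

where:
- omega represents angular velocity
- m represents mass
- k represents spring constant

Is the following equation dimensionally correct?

Yes

omega (angular velocity) has dimensions [T^-1].
m (mass) has dimensions [M].
k (spring constant) has dimensions [M T^-2].

Left side: [M]
Right side: [M]

Both sides have the same dimensions, so the equation is dimensionally consistent.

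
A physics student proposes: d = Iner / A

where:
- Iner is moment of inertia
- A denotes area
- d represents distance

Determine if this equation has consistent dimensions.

No

Iner (moment of inertia) has dimensions [L^2 M].
A (area) has dimensions [L^2].
d (distance) has dimensions [L].

Left side: [L]
Right side: [M]

The two sides have different dimensions, so the equation is NOT dimensionally consistent.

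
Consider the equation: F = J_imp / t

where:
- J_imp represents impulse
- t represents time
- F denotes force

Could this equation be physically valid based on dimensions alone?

Yes

J_imp (impulse) has dimensions [L M T^-1].
t (time) has dimensions [T].
F (force) has dimensions [L M T^-2].

Left side: [L M T^-2]
Right side: [L M T^-2]

Both sides have the same dimensions, so the equation is dimensionally consistent.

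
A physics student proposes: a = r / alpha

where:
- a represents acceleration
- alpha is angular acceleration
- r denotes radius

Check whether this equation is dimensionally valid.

No

a (acceleration) has dimensions [L T^-2].
alpha (angular acceleration) has dimensions [T^-2].
r (radius) has dimensions [L].

Left side: [L T^-2]
Right side: [L T^2]

The two sides have different dimensions, so the equation is NOT dimensionally consistent.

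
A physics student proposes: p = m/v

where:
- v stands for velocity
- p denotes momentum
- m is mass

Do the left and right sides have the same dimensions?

No

v (velocity) has dimensions [L T^-1].
p (momentum) has dimensions [L M T^-1].
m (mass) has dimensions [M].

Left side: [L M T^-1]
Right side: [L^-1 M T]

The two sides have different dimensions, so the equation is NOT dimensionally consistent.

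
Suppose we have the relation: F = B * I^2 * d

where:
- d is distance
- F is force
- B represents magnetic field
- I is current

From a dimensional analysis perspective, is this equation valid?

No

d (distance) has dimensions [L].
F (force) has dimensions [L M T^-2].
B (magnetic field) has dimensions [I^-1 M T^-2].
I (current) has dimensions [I].

Left side: [L M T^-2]
Right side: [I L M T^-2]

The two sides have different dimensions, so the equation is NOT dimensionally consistent.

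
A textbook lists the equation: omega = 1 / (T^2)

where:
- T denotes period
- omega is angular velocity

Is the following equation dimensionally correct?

No

T (period) has dimensions [T].
omega (angular velocity) has dimensions [T^-1].

Left side: [T^-1]
Right side: [T^-2]

The two sides have different dimensions, so the equation is NOT dimensionally consistent.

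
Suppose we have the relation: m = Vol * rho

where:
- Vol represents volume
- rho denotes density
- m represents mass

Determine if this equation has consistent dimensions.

Yes

Vol (volume) has dimensions [L^3].
rho (density) has dimensions [L^-3 M].
m (mass) has dimensions [M].

Left side: [M]
Right side: [M]

Both sides have the same dimensions, so the equation is dimensionally consistent.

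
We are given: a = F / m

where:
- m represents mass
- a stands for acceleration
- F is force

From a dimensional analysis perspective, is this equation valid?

Yes

m (mass) has dimensions [M].
a (acceleration) has dimensions [L T^-2].
F (force) has dimensions [L M T^-2].

Left side: [L T^-2]
Right side: [L T^-2]

Both sides have the same dimensions, so the equation is dimensionally consistent.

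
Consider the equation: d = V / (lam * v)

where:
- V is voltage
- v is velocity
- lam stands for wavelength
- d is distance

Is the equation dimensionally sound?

No

V (voltage) has dimensions [I^-1 L^2 M T^-3].
v (velocity) has dimensions [L T^-1].
lam (wavelength) has dimensions [L].
d (distance) has dimensions [L].

Left side: [L]
Right side: [I^-1 M T^-2]

The two sides have different dimensions, so the equation is NOT dimensionally consistent.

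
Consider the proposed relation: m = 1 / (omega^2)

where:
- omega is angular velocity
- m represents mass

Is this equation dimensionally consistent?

No

omega (angular velocity) has dimensions [T^-1].
m (mass) has dimensions [M].

Left side: [M]
Right side: [T^2]

The two sides have different dimensions, so the equation is NOT dimensionally consistent.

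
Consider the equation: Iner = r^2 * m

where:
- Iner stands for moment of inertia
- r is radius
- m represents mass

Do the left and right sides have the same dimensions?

Yes

Iner (moment of inertia) has dimensions [L^2 M].
r (radius) has dimensions [L].
m (mass) has dimensions [M].

Left side: [L^2 M]
Right side: [L^2 M]

Both sides have the same dimensions, so the equation is dimensionally consistent.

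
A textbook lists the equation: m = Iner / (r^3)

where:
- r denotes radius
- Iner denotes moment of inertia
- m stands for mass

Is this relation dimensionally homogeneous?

No

r (radius) has dimensions [L].
Iner (moment of inertia) has dimensions [L^2 M].
m (mass) has dimensions [M].

Left side: [M]
Right side: [L^-1 M]

The two sides have different dimensions, so the equation is NOT dimensionally consistent.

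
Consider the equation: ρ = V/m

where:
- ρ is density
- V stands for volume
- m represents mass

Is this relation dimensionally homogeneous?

No

ρ (density) has dimensions [L^-3 M].
V (volume) has dimensions [L^3].
m (mass) has dimensions [M].

Left side: [L^-3 M]
Right side: [L^3 M^-1]

The two sides have different dimensions, so the equation is NOT dimensionally consistent.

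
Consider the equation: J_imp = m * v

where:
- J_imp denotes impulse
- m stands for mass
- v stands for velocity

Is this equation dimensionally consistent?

Yes

J_imp (impulse) has dimensions [L M T^-1].
m (mass) has dimensions [M].
v (velocity) has dimensions [L T^-1].

Left side: [L M T^-1]
Right side: [L M T^-1]

Both sides have the same dimensions, so the equation is dimensionally consistent.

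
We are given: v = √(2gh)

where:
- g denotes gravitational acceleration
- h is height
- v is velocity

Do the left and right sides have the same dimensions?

Yes

g (gravitational acceleration) has dimensions [L T^-2].
h (height) has dimensions [L].
v (velocity) has dimensions [L T^-1].

Left side: [L T^-1]
Right side: [L T^-1]

Both sides have the same dimensions, so the equation is dimensionally consistent.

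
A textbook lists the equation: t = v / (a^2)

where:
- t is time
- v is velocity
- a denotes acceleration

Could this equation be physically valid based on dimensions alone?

No

t (time) has dimensions [T].
v (velocity) has dimensions [L T^-1].
a (acceleration) has dimensions [L T^-2].

Left side: [T]
Right side: [L^-1 T^3]

The two sides have different dimensions, so the equation is NOT dimensionally consistent.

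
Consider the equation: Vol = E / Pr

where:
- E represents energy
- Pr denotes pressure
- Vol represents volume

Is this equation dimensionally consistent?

Yes

E (energy) has dimensions [L^2 M T^-2].
Pr (pressure) has dimensions [L^-1 M T^-2].
Vol (volume) has dimensions [L^3].

Left side: [L^3]
Right side: [L^3]

Both sides have the same dimensions, so the equation is dimensionally consistent.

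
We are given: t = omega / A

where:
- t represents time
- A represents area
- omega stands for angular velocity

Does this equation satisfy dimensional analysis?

No

t (time) has dimensions [T].
A (area) has dimensions [L^2].
omega (angular velocity) has dimensions [T^-1].

Left side: [T]
Right side: [L^-2 T^-1]

The two sides have different dimensions, so the equation is NOT dimensionally consistent.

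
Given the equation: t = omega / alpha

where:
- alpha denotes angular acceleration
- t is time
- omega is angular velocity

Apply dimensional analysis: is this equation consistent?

Yes

alpha (angular acceleration) has dimensions [T^-2].
t (time) has dimensions [T].
omega (angular velocity) has dimensions [T^-1].

Left side: [T]
Right side: [T]

Both sides have the same dimensions, so the equation is dimensionally consistent.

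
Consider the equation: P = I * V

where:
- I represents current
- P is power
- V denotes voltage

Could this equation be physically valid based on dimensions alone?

Yes

I (current) has dimensions [I].
P (power) has dimensions [L^2 M T^-3].
V (voltage) has dimensions [I^-1 L^2 M T^-3].

Left side: [L^2 M T^-3]
Right side: [L^2 M T^-3]

Both sides have the same dimensions, so the equation is dimensionally consistent.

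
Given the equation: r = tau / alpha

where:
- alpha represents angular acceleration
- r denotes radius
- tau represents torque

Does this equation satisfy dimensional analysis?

No

alpha (angular acceleration) has dimensions [T^-2].
r (radius) has dimensions [L].
tau (torque) has dimensions [L^2 M T^-2].

Left side: [L]
Right side: [L^2 M]

The two sides have different dimensions, so the equation is NOT dimensionally consistent.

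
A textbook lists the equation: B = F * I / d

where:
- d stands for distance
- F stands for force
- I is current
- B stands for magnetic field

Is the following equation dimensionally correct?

No

d (distance) has dimensions [L].
F (force) has dimensions [L M T^-2].
I (current) has dimensions [I].
B (magnetic field) has dimensions [I^-1 M T^-2].

Left side: [I^-1 M T^-2]
Right side: [I M T^-2]

The two sides have different dimensions, so the equation is NOT dimensionally consistent.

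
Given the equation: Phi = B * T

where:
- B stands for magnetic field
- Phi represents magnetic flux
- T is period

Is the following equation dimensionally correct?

No

B (magnetic field) has dimensions [I^-1 M T^-2].
Phi (magnetic flux) has dimensions [I^-1 L^2 M T^-2].
T (period) has dimensions [T].

Left side: [I^-1 L^2 M T^-2]
Right side: [I^-1 M T^-1]

The two sides have different dimensions, so the equation is NOT dimensionally consistent.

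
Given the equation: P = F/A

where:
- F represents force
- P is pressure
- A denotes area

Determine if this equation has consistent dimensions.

Yes

F (force) has dimensions [L M T^-2].
P (pressure) has dimensions [L^-1 M T^-2].
A (area) has dimensions [L^2].

Left side: [L^-1 M T^-2]
Right side: [L^-1 M T^-2]

Both sides have the same dimensions, so the equation is dimensionally consistent.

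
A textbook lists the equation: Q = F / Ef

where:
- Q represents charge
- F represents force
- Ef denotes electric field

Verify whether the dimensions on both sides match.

Yes

Q (charge) has dimensions [I T].
F (force) has dimensions [L M T^-2].
Ef (electric field) has dimensions [I^-1 L M T^-3].

Left side: [I T]
Right side: [I T]

Both sides have the same dimensions, so the equation is dimensionally consistent.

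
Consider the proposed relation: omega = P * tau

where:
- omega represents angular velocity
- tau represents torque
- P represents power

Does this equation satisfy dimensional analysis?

No

omega (angular velocity) has dimensions [T^-1].
tau (torque) has dimensions [L^2 M T^-2].
P (power) has dimensions [L^2 M T^-3].

Left side: [T^-1]
Right side: [L^4 M^2 T^-5]

The two sides have different dimensions, so the equation is NOT dimensionally consistent.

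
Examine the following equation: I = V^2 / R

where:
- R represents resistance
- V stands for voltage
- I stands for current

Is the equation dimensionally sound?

No

R (resistance) has dimensions [I^-2 L^2 M T^-3].
V (voltage) has dimensions [I^-1 L^2 M T^-3].
I (current) has dimensions [I].

Left side: [I]
Right side: [L^2 M T^-3]

The two sides have different dimensions, so the equation is NOT dimensionally consistent.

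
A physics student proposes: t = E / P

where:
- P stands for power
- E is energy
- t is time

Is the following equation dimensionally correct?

Yes

P (power) has dimensions [L^2 M T^-3].
E (energy) has dimensions [L^2 M T^-2].
t (time) has dimensions [T].

Left side: [T]
Right side: [T]

Both sides have the same dimensions, so the equation is dimensionally consistent.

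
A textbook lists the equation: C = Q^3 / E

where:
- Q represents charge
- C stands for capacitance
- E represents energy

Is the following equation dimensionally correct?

No

Q (charge) has dimensions [I T].
C (capacitance) has dimensions [I^2 L^-2 M^-1 T^4].
E (energy) has dimensions [L^2 M T^-2].

Left side: [I^2 L^-2 M^-1 T^4]
Right side: [I^3 L^-2 M^-1 T^5]

The two sides have different dimensions, so the equation is NOT dimensionally consistent.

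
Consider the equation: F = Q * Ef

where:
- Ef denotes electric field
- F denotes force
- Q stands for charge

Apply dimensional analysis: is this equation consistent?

Yes

Ef (electric field) has dimensions [I^-1 L M T^-3].
F (force) has dimensions [L M T^-2].
Q (charge) has dimensions [I T].

Left side: [L M T^-2]
Right side: [L M T^-2]

Both sides have the same dimensions, so the equation is dimensionally consistent.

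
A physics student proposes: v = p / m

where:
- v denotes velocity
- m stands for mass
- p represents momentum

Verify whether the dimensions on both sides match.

Yes

v (velocity) has dimensions [L T^-1].
m (mass) has dimensions [M].
p (momentum) has dimensions [L M T^-1].

Left side: [L T^-1]
Right side: [L T^-1]

Both sides have the same dimensions, so the equation is dimensionally consistent.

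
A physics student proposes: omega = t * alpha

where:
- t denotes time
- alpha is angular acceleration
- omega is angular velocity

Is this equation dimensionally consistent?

Yes

t (time) has dimensions [T].
alpha (angular acceleration) has dimensions [T^-2].
omega (angular velocity) has dimensions [T^-1].

Left side: [T^-1]
Right side: [T^-1]

Both sides have the same dimensions, so the equation is dimensionally consistent.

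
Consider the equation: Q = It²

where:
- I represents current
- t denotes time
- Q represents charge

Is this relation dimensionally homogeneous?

No

I (current) has dimensions [I].
t (time) has dimensions [T].
Q (charge) has dimensions [I T].

Left side: [I T]
Right side: [I T^2]

The two sides have different dimensions, so the equation is NOT dimensionally consistent.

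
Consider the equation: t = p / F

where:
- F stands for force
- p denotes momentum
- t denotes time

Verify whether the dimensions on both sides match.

Yes

F (force) has dimensions [L M T^-2].
p (momentum) has dimensions [L M T^-1].
t (time) has dimensions [T].

Left side: [T]
Right side: [T]

Both sides have the same dimensions, so the equation is dimensionally consistent.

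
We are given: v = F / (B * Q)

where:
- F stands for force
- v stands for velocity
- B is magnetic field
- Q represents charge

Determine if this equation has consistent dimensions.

Yes

F (force) has dimensions [L M T^-2].
v (velocity) has dimensions [L T^-1].
B (magnetic field) has dimensions [I^-1 M T^-2].
Q (charge) has dimensions [I T].

Left side: [L T^-1]
Right side: [L T^-1]

Both sides have the same dimensions, so the equation is dimensionally consistent.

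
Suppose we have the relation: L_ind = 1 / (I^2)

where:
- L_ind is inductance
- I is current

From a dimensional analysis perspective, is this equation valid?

No

L_ind (inductance) has dimensions [I^-2 L^2 M T^-2].
I (current) has dimensions [I].

Left side: [I^-2 L^2 M T^-2]
Right side: [I^-2]

The two sides have different dimensions, so the equation is NOT dimensionally consistent.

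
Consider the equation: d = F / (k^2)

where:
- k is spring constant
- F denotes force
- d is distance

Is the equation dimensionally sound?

No

k (spring constant) has dimensions [M T^-2].
F (force) has dimensions [L M T^-2].
d (distance) has dimensions [L].

Left side: [L]
Right side: [L M^-1 T^2]

The two sides have different dimensions, so the equation is NOT dimensionally consistent.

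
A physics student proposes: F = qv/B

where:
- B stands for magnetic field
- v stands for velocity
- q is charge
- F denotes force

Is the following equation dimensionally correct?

No

B (magnetic field) has dimensions [I^-1 M T^-2].
v (velocity) has dimensions [L T^-1].
q (charge) has dimensions [I T].
F (force) has dimensions [L M T^-2].

Left side: [L M T^-2]
Right side: [I^2 L M^-1 T^2]

The two sides have different dimensions, so the equation is NOT dimensionally consistent.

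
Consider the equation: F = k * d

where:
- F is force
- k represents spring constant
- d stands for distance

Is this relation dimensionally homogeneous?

Yes

F (force) has dimensions [L M T^-2].
k (spring constant) has dimensions [M T^-2].
d (distance) has dimensions [L].

Left side: [L M T^-2]
Right side: [L M T^-2]

Both sides have the same dimensions, so the equation is dimensionally consistent.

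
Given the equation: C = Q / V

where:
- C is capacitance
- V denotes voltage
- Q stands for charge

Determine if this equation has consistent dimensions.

Yes

C (capacitance) has dimensions [I^2 L^-2 M^-1 T^4].
V (voltage) has dimensions [I^-1 L^2 M T^-3].
Q (charge) has dimensions [I T].

Left side: [I^2 L^-2 M^-1 T^4]
Right side: [I^2 L^-2 M^-1 T^4]

Both sides have the same dimensions, so the equation is dimensionally consistent.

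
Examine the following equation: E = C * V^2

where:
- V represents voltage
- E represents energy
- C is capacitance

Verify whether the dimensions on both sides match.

Yes

V (voltage) has dimensions [I^-1 L^2 M T^-3].
E (energy) has dimensions [L^2 M T^-2].
C (capacitance) has dimensions [I^2 L^-2 M^-1 T^4].

Left side: [L^2 M T^-2]
Right side: [L^2 M T^-2]

Both sides have the same dimensions, so the equation is dimensionally consistent.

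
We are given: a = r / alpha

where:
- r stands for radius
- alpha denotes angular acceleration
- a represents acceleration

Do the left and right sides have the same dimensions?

No

r (radius) has dimensions [L].
alpha (angular acceleration) has dimensions [T^-2].
a (acceleration) has dimensions [L T^-2].

Left side: [L T^-2]
Right side: [L T^2]

The two sides have different dimensions, so the equation is NOT dimensionally consistent.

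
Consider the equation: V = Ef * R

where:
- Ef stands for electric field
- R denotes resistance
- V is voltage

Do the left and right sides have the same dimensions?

No

Ef (electric field) has dimensions [I^-1 L M T^-3].
R (resistance) has dimensions [I^-2 L^2 M T^-3].
V (voltage) has dimensions [I^-1 L^2 M T^-3].

Left side: [I^-1 L^2 M T^-3]
Right side: [I^-3 L^3 M^2 T^-6]

The two sides have different dimensions, so the equation is NOT dimensionally consistent.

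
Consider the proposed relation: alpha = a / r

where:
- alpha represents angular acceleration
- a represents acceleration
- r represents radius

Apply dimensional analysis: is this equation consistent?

Yes

alpha (angular acceleration) has dimensions [T^-2].
a (acceleration) has dimensions [L T^-2].
r (radius) has dimensions [L].

Left side: [T^-2]
Right side: [T^-2]

Both sides have the same dimensions, so the equation is dimensionally consistent.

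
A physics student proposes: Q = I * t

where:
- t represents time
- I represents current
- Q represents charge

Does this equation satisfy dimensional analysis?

Yes

t (time) has dimensions [T].
I (current) has dimensions [I].
Q (charge) has dimensions [I T].

Left side: [I T]
Right side: [I T]

Both sides have the same dimensions, so the equation is dimensionally consistent.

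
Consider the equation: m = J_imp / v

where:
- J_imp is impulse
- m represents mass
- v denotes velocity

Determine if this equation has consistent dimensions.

Yes

J_imp (impulse) has dimensions [L M T^-1].
m (mass) has dimensions [M].
v (velocity) has dimensions [L T^-1].

Left side: [M]
Right side: [M]

Both sides have the same dimensions, so the equation is dimensionally consistent.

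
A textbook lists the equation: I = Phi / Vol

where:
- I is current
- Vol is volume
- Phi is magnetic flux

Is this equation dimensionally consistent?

No

I (current) has dimensions [I].
Vol (volume) has dimensions [L^3].
Phi (magnetic flux) has dimensions [I^-1 L^2 M T^-2].

Left side: [I]
Right side: [I^-1 L^-1 M T^-2]

The two sides have different dimensions, so the equation is NOT dimensionally consistent.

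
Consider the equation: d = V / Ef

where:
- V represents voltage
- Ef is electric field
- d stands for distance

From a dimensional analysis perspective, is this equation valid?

Yes

V (voltage) has dimensions [I^-1 L^2 M T^-3].
Ef (electric field) has dimensions [I^-1 L M T^-3].
d (distance) has dimensions [L].

Left side: [L]
Right side: [L]

Both sides have the same dimensions, so the equation is dimensionally consistent.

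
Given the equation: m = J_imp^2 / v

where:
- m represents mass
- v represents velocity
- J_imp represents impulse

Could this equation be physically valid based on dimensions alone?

No

m (mass) has dimensions [M].
v (velocity) has dimensions [L T^-1].
J_imp (impulse) has dimensions [L M T^-1].

Left side: [M]
Right side: [L M^2 T^-1]

The two sides have different dimensions, so the equation is NOT dimensionally consistent.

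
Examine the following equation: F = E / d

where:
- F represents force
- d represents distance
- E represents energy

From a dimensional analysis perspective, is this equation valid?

Yes

F (force) has dimensions [L M T^-2].
d (distance) has dimensions [L].
E (energy) has dimensions [L^2 M T^-2].

Left side: [L M T^-2]
Right side: [L M T^-2]

Both sides have the same dimensions, so the equation is dimensionally consistent.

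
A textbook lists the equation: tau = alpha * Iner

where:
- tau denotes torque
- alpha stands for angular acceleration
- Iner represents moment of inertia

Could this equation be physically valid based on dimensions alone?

Yes

tau (torque) has dimensions [L^2 M T^-2].
alpha (angular acceleration) has dimensions [T^-2].
Iner (moment of inertia) has dimensions [L^2 M].

Left side: [L^2 M T^-2]
Right side: [L^2 M T^-2]

Both sides have the same dimensions, so the equation is dimensionally consistent.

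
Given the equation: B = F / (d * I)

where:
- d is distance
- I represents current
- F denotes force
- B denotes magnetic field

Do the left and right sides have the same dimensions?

Yes

d (distance) has dimensions [L].
I (current) has dimensions [I].
F (force) has dimensions [L M T^-2].
B (magnetic field) has dimensions [I^-1 M T^-2].

Left side: [I^-1 M T^-2]
Right side: [I^-1 M T^-2]

Both sides have the same dimensions, so the equation is dimensionally consistent.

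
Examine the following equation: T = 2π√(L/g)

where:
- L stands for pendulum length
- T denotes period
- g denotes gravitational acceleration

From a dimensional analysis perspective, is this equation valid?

Yes

L (pendulum length) has dimensions [L].
T (period) has dimensions [T].
g (gravitational acceleration) has dimensions [L T^-2].

Left side: [T]
Right side: [T]

Both sides have the same dimensions, so the equation is dimensionally consistent.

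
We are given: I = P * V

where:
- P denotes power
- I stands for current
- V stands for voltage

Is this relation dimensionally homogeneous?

No

P (power) has dimensions [L^2 M T^-3].
I (current) has dimensions [I].
V (voltage) has dimensions [I^-1 L^2 M T^-3].

Left side: [I]
Right side: [I^-1 L^4 M^2 T^-6]

The two sides have different dimensions, so the equation is NOT dimensionally consistent.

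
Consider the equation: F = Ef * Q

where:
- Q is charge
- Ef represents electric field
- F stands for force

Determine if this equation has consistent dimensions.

Yes

Q (charge) has dimensions [I T].
Ef (electric field) has dimensions [I^-1 L M T^-3].
F (force) has dimensions [L M T^-2].

Left side: [L M T^-2]
Right side: [L M T^-2]

Both sides have the same dimensions, so the equation is dimensionally consistent.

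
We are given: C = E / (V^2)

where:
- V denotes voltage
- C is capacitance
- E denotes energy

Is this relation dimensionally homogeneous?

Yes

V (voltage) has dimensions [I^-1 L^2 M T^-3].
C (capacitance) has dimensions [I^2 L^-2 M^-1 T^4].
E (energy) has dimensions [L^2 M T^-2].

Left side: [I^2 L^-2 M^-1 T^4]
Right side: [I^2 L^-2 M^-1 T^4]

Both sides have the same dimensions, so the equation is dimensionally consistent.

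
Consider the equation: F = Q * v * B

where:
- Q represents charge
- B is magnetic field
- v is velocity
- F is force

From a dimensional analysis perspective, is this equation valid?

Yes

Q (charge) has dimensions [I T].
B (magnetic field) has dimensions [I^-1 M T^-2].
v (velocity) has dimensions [L T^-1].
F (force) has dimensions [L M T^-2].

Left side: [L M T^-2]
Right side: [L M T^-2]

Both sides have the same dimensions, so the equation is dimensionally consistent.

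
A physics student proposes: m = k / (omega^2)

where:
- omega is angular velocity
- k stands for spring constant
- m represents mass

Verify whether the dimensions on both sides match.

Yes

omega (angular velocity) has dimensions [T^-1].
k (spring constant) has dimensions [M T^-2].
m (mass) has dimensions [M].

Left side: [M]
Right side: [M]

Both sides have the same dimensions, so the equation is dimensionally consistent.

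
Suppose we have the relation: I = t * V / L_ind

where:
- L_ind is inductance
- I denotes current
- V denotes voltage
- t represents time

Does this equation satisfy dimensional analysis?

Yes

L_ind (inductance) has dimensions [I^-2 L^2 M T^-2].
I (current) has dimensions [I].
V (voltage) has dimensions [I^-1 L^2 M T^-3].
t (time) has dimensions [T].

Left side: [I]
Right side: [I]

Both sides have the same dimensions, so the equation is dimensionally consistent.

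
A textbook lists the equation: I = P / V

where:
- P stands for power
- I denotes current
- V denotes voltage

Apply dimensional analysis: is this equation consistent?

Yes

P (power) has dimensions [L^2 M T^-3].
I (current) has dimensions [I].
V (voltage) has dimensions [I^-1 L^2 M T^-3].

Left side: [I]
Right side: [I]

Both sides have the same dimensions, so the equation is dimensionally consistent.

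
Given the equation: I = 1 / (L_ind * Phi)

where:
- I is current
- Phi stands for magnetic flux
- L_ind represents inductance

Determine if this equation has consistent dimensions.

No

I (current) has dimensions [I].
Phi (magnetic flux) has dimensions [I^-1 L^2 M T^-2].
L_ind (inductance) has dimensions [I^-2 L^2 M T^-2].

Left side: [I]
Right side: [I^3 L^-4 M^-2 T^4]

The two sides have different dimensions, so the equation is NOT dimensionally consistent.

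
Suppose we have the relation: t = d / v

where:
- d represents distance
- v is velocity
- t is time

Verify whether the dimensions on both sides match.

Yes

d (distance) has dimensions [L].
v (velocity) has dimensions [L T^-1].
t (time) has dimensions [T].

Left side: [T]
Right side: [T]

Both sides have the same dimensions, so the equation is dimensionally consistent.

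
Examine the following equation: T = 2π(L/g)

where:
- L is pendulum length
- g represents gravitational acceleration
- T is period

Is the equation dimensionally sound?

No

L (pendulum length) has dimensions [L].
g (gravitational acceleration) has dimensions [L T^-2].
T (period) has dimensions [T].

Left side: [T]
Right side: [T^2]

The two sides have different dimensions, so the equation is NOT dimensionally consistent.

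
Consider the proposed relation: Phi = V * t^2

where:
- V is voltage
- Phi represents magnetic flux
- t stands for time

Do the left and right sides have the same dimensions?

No

V (voltage) has dimensions [I^-1 L^2 M T^-3].
Phi (magnetic flux) has dimensions [I^-1 L^2 M T^-2].
t (time) has dimensions [T].

Left side: [I^-1 L^2 M T^-2]
Right side: [I^-1 L^2 M T^-1]

The two sides have different dimensions, so the equation is NOT dimensionally consistent.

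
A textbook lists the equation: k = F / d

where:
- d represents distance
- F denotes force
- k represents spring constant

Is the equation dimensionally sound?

Yes

d (distance) has dimensions [L].
F (force) has dimensions [L M T^-2].
k (spring constant) has dimensions [M T^-2].

Left side: [M T^-2]
Right side: [M T^-2]

Both sides have the same dimensions, so the equation is dimensionally consistent.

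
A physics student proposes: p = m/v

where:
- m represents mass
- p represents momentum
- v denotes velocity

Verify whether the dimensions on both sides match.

No

m (mass) has dimensions [M].
p (momentum) has dimensions [L M T^-1].
v (velocity) has dimensions [L T^-1].

Left side: [L M T^-1]
Right side: [L^-1 M T]

The two sides have different dimensions, so the equation is NOT dimensionally consistent.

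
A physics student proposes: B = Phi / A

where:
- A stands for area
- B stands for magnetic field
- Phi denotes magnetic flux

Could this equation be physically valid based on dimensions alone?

Yes

A (area) has dimensions [L^2].
B (magnetic field) has dimensions [I^-1 M T^-2].
Phi (magnetic flux) has dimensions [I^-1 L^2 M T^-2].

Left side: [I^-1 M T^-2]
Right side: [I^-1 M T^-2]

Both sides have the same dimensions, so the equation is dimensionally consistent.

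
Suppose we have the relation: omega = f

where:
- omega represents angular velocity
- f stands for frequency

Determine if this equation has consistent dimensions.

Yes

omega (angular velocity) has dimensions [T^-1].
f (frequency) has dimensions [T^-1].

Left side: [T^-1]
Right side: [T^-1]

Both sides have the same dimensions, so the equation is dimensionally consistent.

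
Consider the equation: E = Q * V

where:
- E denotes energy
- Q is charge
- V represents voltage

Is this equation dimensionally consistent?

Yes

E (energy) has dimensions [L^2 M T^-2].
Q (charge) has dimensions [I T].
V (voltage) has dimensions [I^-1 L^2 M T^-3].

Left side: [L^2 M T^-2]
Right side: [L^2 M T^-2]

Both sides have the same dimensions, so the equation is dimensionally consistent.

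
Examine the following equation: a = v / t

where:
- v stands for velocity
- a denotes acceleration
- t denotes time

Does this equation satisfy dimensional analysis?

Yes

v (velocity) has dimensions [L T^-1].
a (acceleration) has dimensions [L T^-2].
t (time) has dimensions [T].

Left side: [L T^-2]
Right side: [L T^-2]

Both sides have the same dimensions, so the equation is dimensionally consistent.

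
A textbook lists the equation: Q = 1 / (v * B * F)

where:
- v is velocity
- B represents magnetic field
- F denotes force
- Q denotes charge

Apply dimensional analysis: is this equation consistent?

No

v (velocity) has dimensions [L T^-1].
B (magnetic field) has dimensions [I^-1 M T^-2].
F (force) has dimensions [L M T^-2].
Q (charge) has dimensions [I T].

Left side: [I T]
Right side: [I L^-2 M^-2 T^5]

The two sides have different dimensions, so the equation is NOT dimensionally consistent.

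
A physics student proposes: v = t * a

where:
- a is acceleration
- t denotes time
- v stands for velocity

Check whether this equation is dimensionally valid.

Yes

a (acceleration) has dimensions [L T^-2].
t (time) has dimensions [T].
v (velocity) has dimensions [L T^-1].

Left side: [L T^-1]
Right side: [L T^-1]

Both sides have the same dimensions, so the equation is dimensionally consistent.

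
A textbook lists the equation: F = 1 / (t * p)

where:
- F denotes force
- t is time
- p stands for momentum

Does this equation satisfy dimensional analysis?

No

F (force) has dimensions [L M T^-2].
t (time) has dimensions [T].
p (momentum) has dimensions [L M T^-1].

Left side: [L M T^-2]
Right side: [L^-1 M^-1]

The two sides have different dimensions, so the equation is NOT dimensionally consistent.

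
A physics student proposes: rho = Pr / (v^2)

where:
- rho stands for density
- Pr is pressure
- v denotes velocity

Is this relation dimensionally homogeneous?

Yes

rho (density) has dimensions [L^-3 M].
Pr (pressure) has dimensions [L^-1 M T^-2].
v (velocity) has dimensions [L T^-1].

Left side: [L^-3 M]
Right side: [L^-3 M]

Both sides have the same dimensions, so the equation is dimensionally consistent.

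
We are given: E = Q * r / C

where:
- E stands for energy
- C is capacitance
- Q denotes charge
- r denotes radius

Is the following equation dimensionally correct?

No

E (energy) has dimensions [L^2 M T^-2].
C (capacitance) has dimensions [I^2 L^-2 M^-1 T^4].
Q (charge) has dimensions [I T].
r (radius) has dimensions [L].

Left side: [L^2 M T^-2]
Right side: [I^-1 L^3 M T^-3]

The two sides have different dimensions, so the equation is NOT dimensionally consistent.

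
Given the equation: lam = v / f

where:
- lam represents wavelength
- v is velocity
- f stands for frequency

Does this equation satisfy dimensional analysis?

Yes

lam (wavelength) has dimensions [L].
v (velocity) has dimensions [L T^-1].
f (frequency) has dimensions [T^-1].

Left side: [L]
Right side: [L]

Both sides have the same dimensions, so the equation is dimensionally consistent.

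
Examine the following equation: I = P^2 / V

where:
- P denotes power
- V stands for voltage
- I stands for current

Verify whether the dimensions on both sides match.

No

P (power) has dimensions [L^2 M T^-3].
V (voltage) has dimensions [I^-1 L^2 M T^-3].
I (current) has dimensions [I].

Left side: [I]
Right side: [I L^2 M T^-3]

The two sides have different dimensions, so the equation is NOT dimensionally consistent.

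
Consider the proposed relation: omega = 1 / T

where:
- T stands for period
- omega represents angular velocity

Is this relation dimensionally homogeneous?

Yes

T (period) has dimensions [T].
omega (angular velocity) has dimensions [T^-1].

Left side: [T^-1]
Right side: [T^-1]

Both sides have the same dimensions, so the equation is dimensionally consistent.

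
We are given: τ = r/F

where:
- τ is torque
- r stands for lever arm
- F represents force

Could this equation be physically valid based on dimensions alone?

No

τ (torque) has dimensions [L^2 M T^-2].
r (lever arm) has dimensions [L].
F (force) has dimensions [L M T^-2].

Left side: [L^2 M T^-2]
Right side: [M^-1 T^2]

The two sides have different dimensions, so the equation is NOT dimensionally consistent.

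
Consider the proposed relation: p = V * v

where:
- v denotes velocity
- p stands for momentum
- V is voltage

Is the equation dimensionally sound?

No

v (velocity) has dimensions [L T^-1].
p (momentum) has dimensions [L M T^-1].
V (voltage) has dimensions [I^-1 L^2 M T^-3].

Left side: [L M T^-1]
Right side: [I^-1 L^3 M T^-4]

The two sides have different dimensions, so the equation is NOT dimensionally consistent.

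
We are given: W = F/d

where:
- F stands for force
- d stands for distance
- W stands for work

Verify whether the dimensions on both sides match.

No

F (force) has dimensions [L M T^-2].
d (distance) has dimensions [L].
W (work) has dimensions [L^2 M T^-2].

Left side: [L^2 M T^-2]
Right side: [M T^-2]

The two sides have different dimensions, so the equation is NOT dimensionally consistent.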